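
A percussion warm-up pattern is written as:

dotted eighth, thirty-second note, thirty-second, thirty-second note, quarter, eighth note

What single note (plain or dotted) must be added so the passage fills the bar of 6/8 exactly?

The bar of 6/8 = 24 thirty-second notes.
Each duration in thirty-second notes: dotted eighth = 6; thirty-second note = 1; thirty-second = 1; thirty-second note = 1; quarter = 8; eighth note = 4.
Total: 6 + 1 + 1 + 1 + 8 + 4 = 21.
Remaining: 24 − 21 = 3 thirty-second notes, which is a dotted sixteenth note.

dotted sixteenth note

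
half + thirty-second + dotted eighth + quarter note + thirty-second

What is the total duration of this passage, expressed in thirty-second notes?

Express everything in thirty-second notes: half = 16; thirty-second = 1; dotted eighth = 6; quarter note = 8; thirty-second = 1.
Adding: 16 + 1 + 6 + 8 + 1 = 32 thirty-second notes.

32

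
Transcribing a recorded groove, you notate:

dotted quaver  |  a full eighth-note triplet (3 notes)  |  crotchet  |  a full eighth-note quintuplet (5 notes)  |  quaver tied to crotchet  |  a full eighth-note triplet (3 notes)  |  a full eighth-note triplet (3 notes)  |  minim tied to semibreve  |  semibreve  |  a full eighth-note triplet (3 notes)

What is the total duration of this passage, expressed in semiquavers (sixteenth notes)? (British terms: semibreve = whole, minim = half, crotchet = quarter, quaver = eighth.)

77

In sixteenth notes: dotted quaver = 3; a full eighth-note triplet (3 notes) (three triplet eighths span one quarter) = 4; crotchet = 4; a full eighth-note quintuplet (5 notes) (five quintuplet eighths span one half) = 8; quaver tied to crotchet (quaver + crotchet) = 6; a full eighth-note triplet (3 notes) (three triplet eighths span one quarter) = 4; a full eighth-note triplet (3 notes) (three triplet eighths span one quarter) = 4; minim tied to semibreve (minim + semibreve) = 24; semibreve = 16; a full eighth-note triplet (3 notes) (three triplet eighths span one quarter) = 4.
Total: 3 + 4 + 4 + 8 + 6 + 4 + 4 + 24 + 16 + 4 = 77 sixteenth notes.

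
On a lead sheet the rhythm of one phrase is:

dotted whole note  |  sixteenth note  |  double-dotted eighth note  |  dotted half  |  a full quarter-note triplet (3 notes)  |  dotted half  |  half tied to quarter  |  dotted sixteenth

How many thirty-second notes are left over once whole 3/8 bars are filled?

One bar of 3/8 = 12 thirty-second notes.
In thirty-second notes: dotted whole note = 48; sixteenth note = 2; double-dotted eighth note = 7; dotted half = 24; a full quarter-note triplet (3 notes) (three triplet quarters span one half) = 16; dotted half = 24; half tied to quarter (half + quarter) = 24; dotted sixteenth = 3.
Sum: 48 + 2 + 7 + 24 + 16 + 24 + 24 + 3 = 148.
148 ÷ 12 = 12 complete bars with 4 thirty-second notes remaining.

4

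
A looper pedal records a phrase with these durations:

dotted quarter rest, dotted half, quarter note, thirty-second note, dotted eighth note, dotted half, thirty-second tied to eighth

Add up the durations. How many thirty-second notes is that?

Working in thirty-second notes: dotted quarter rest = 12; dotted half = 24; quarter note = 8; thirty-second note = 1; dotted eighth note = 6; dotted half = 24; thirty-second tied to eighth (thirty-second + eighth) = 5.
Altogether 12 + 24 + 8 + 1 + 6 + 24 + 5 = 80 thirty-second notes.

80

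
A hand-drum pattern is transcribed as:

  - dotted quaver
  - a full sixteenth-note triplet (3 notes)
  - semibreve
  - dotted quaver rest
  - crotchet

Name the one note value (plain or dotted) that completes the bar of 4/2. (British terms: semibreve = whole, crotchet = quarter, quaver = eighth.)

The bar of 4/2 = 32 sixteenth notes.
Each duration in sixteenth notes: dotted quaver = 3; a full sixteenth-note triplet (3 notes) (three triplet sixteenths span one eighth) = 2; semibreve = 16; dotted quaver rest = 3; crotchet = 4.
Adding: 3 + 2 + 16 + 3 + 4 = 28.
Remaining: 32 − 28 = 4 sixteenth notes, which is a quarter note.

quarter note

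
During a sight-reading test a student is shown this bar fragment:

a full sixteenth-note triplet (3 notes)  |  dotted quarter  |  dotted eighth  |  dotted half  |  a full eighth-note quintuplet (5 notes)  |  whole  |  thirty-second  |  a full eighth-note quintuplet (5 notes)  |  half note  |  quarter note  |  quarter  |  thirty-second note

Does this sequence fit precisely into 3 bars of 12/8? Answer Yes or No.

One bar of 12/8 = 48 thirty-second notes, so 3 bars = 144.
Express everything in thirty-second notes: a full sixteenth-note triplet (3 notes) (three triplet sixteenths span one eighth) = 4; dotted quarter = 12; dotted eighth = 6; dotted half = 24; a full eighth-note quintuplet (5 notes) (five quintuplet eighths span one half) = 16; whole = 32; thirty-second = 1; a full eighth-note quintuplet (5 notes) (five quintuplet eighths span one half) = 16; half note = 16; quarter note = 8; quarter = 8; thirty-second note = 1.
Adding: 4 + 12 + 6 + 24 + 16 + 32 + 1 + 16 + 16 + 8 + 8 + 1 = 144.
144 equals 144, so the answer is Yes.

Yes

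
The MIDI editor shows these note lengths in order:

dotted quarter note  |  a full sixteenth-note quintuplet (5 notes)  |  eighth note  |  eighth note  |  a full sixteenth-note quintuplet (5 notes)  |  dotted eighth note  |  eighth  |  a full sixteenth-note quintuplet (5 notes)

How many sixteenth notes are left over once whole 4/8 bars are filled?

One bar of 4/8 = 8 sixteenth notes.
Convert each value to sixteenth notes: dotted quarter note = 6; a full sixteenth-note quintuplet (5 notes) (five quintuplet sixteenths span one quarter) = 4; eighth note = 2; eighth note = 2; a full sixteenth-note quintuplet (5 notes) (five quintuplet sixteenths span one quarter) = 4; dotted eighth note = 3; eighth = 2; a full sixteenth-note quintuplet (5 notes) (five quintuplet sixteenths span one quarter) = 4.
Altogether 6 + 4 + 2 + 2 + 4 + 3 + 2 + 4 = 27.
27 ÷ 8 = 3 complete bars with 3 sixteenth notes remaining.

3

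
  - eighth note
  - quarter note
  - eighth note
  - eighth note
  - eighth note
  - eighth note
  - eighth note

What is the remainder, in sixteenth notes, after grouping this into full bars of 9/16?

7

One bar of 9/16 = 9 sixteenth notes.
Working in sixteenth notes: eighth note = 2; quarter note = 4; eighth note = 2; eighth note = 2; eighth note = 2; eighth note = 2; eighth note = 2.
Sum: 2 + 4 + 2 + 2 + 2 + 2 + 2 = 16.
16 ÷ 9 = 1 complete bar with 7 sixteenth notes remaining.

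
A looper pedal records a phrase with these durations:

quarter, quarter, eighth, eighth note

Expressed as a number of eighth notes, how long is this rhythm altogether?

6

Working in eighth notes: quarter = 2; quarter = 2; eighth = 1; eighth note = 1.
Total: 2 + 2 + 1 + 1 = 6 eighth notes.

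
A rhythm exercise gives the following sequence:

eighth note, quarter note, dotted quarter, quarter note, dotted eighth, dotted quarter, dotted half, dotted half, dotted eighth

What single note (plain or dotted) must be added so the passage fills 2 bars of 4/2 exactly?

dotted half note

2 bars of 4/2 = 64 sixteenth notes.
In sixteenth notes: eighth note = 2; quarter note = 4; dotted quarter = 6; quarter note = 4; dotted eighth = 3; dotted quarter = 6; dotted half = 12; dotted half = 12; dotted eighth = 3.
Total: 2 + 4 + 6 + 4 + 3 + 6 + 12 + 12 + 3 = 52.
Remaining: 64 − 52 = 12 sixteenth notes, which is a dotted half note.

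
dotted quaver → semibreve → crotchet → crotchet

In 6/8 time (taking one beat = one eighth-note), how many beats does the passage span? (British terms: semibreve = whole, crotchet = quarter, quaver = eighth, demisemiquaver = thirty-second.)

One eighth-note beat = 2 sixteenth notes.
Working in sixteenth notes: dotted quaver = 3; semibreve = 16; crotchet = 4; crotchet = 4.
Adding: 3 + 16 + 4 + 4 = 27.
27 ÷ 2 = 13.5 beats.

13.5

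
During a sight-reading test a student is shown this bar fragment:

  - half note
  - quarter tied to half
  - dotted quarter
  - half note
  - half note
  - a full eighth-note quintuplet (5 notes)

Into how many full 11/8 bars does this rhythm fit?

One bar of 11/8 = 11 eighth notes.
In eighth notes: half note = 4; quarter tied to half (quarter + half) = 6; dotted quarter = 3; half note = 4; half note = 4; a full eighth-note quintuplet (5 notes) (five quintuplet eighths span one half) = 4.
Altogether 4 + 6 + 3 + 4 + 4 + 4 = 25.
25 ÷ 11 = 2 complete bars with 3 left over.

2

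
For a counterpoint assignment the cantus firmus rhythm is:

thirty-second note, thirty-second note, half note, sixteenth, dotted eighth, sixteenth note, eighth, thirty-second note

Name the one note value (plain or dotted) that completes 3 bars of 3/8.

dotted sixteenth note

3 bars of 3/8 = 36 thirty-second notes.
Each duration in thirty-second notes: thirty-second note = 1; thirty-second note = 1; half note = 16; sixteenth = 2; dotted eighth = 6; sixteenth note = 2; eighth = 4; thirty-second note = 1.
Total: 1 + 1 + 16 + 2 + 6 + 2 + 4 + 1 = 33.
Remaining: 36 − 33 = 3 thirty-second notes, which is a dotted sixteenth note.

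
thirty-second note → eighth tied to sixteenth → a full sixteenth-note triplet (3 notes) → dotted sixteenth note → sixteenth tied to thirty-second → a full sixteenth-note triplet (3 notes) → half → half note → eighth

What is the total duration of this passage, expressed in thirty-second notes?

Convert each value to thirty-second notes: thirty-second note = 1; eighth tied to sixteenth (eighth + sixteenth) = 6; a full sixteenth-note triplet (3 notes) (three triplet sixteenths span one eighth) = 4; dotted sixteenth note = 3; sixteenth tied to thirty-second (sixteenth + thirty-second) = 3; a full sixteenth-note triplet (3 notes) (three triplet sixteenths span one eighth) = 4; half = 16; half note = 16; eighth = 4.
Sum: 1 + 6 + 4 + 3 + 3 + 4 + 16 + 16 + 4 = 57 thirty-second notes.

57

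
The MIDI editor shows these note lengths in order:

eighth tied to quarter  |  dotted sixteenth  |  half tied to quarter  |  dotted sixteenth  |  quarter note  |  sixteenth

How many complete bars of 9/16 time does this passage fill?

One bar of 9/16 = 18 thirty-second notes.
Each duration in thirty-second notes: eighth tied to quarter (eighth + quarter) = 12; dotted sixteenth = 3; half tied to quarter (half + quarter) = 24; dotted sixteenth = 3; quarter note = 8; sixteenth = 2.
Sum: 12 + 3 + 24 + 3 + 8 + 2 = 52.
52 ÷ 18 = 2 complete bars with 16 left over.

2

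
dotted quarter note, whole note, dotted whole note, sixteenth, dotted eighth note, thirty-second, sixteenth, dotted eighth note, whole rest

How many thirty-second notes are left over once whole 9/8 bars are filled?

33

One bar of 9/8 = 36 thirty-second notes.
Convert each value to thirty-second notes: dotted quarter note = 12; whole note = 32; dotted whole note = 48; sixteenth = 2; dotted eighth note = 6; thirty-second = 1; sixteenth = 2; dotted eighth note = 6; whole rest = 32.
Sum: 12 + 32 + 48 + 2 + 6 + 1 + 2 + 6 + 32 = 141.
141 ÷ 36 = 3 complete bars with 33 thirty-second notes remaining.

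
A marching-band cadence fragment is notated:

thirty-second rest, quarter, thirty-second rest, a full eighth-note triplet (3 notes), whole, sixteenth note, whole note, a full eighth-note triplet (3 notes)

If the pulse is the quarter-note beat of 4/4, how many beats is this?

One quarter-note beat = 8 thirty-second notes.
Convert each value to thirty-second notes: thirty-second rest = 1; quarter = 8; thirty-second rest = 1; a full eighth-note triplet (3 notes) (three triplet eighths span one quarter) = 8; whole = 32; sixteenth note = 2; whole note = 32; a full eighth-note triplet (3 notes) (three triplet eighths span one quarter) = 8.
Adding: 1 + 8 + 1 + 8 + 32 + 2 + 32 + 8 = 92.
92 ÷ 8 = 11.5 beats.

11.5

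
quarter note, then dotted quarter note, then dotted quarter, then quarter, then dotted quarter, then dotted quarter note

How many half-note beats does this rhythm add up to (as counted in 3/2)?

One half-note beat = 4 eighth notes.
Convert each value to eighth notes: quarter note = 2; dotted quarter note = 3; dotted quarter = 3; quarter = 2; dotted quarter = 3; dotted quarter note = 3.
Sum: 2 + 3 + 3 + 2 + 3 + 3 = 16.
16 ÷ 4 = 4 beats.

4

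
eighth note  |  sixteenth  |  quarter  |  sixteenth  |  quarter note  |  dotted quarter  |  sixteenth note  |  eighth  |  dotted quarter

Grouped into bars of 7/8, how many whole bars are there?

1

One bar of 7/8 = 14 sixteenth notes.
Each duration in sixteenth notes: eighth note = 2; sixteenth = 1; quarter = 4; sixteenth = 1; quarter note = 4; dotted quarter = 6; sixteenth note = 1; eighth = 2; dotted quarter = 6.
Sum: 2 + 1 + 4 + 1 + 4 + 6 + 1 + 2 + 6 = 27.
27 ÷ 14 = 1 complete bar with 13 left over.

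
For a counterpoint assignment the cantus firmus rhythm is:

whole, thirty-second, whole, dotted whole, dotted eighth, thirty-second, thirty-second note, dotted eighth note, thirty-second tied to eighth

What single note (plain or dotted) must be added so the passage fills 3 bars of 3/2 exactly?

3 bars of 3/2 = 144 thirty-second notes.
Express everything in thirty-second notes: whole = 32; thirty-second = 1; whole = 32; dotted whole = 48; dotted eighth = 6; thirty-second = 1; thirty-second note = 1; dotted eighth note = 6; thirty-second tied to eighth (thirty-second + eighth) = 5.
Sum: 32 + 1 + 32 + 48 + 6 + 1 + 1 + 6 + 5 = 132.
Remaining: 144 − 132 = 12 thirty-second notes, which is a dotted quarter note.

dotted quarter note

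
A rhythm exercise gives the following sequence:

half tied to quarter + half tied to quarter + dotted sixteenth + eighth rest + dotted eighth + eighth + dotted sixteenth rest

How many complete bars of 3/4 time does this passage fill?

One bar of 3/4 = 24 thirty-second notes.
In thirty-second notes: half tied to quarter (half + quarter) = 24; half tied to quarter (half + quarter) = 24; dotted sixteenth = 3; eighth rest = 4; dotted eighth = 6; eighth = 4; dotted sixteenth rest = 3.
Sum: 24 + 24 + 3 + 4 + 6 + 4 + 3 = 68.
68 ÷ 24 = 2 complete bars with 20 left over.

2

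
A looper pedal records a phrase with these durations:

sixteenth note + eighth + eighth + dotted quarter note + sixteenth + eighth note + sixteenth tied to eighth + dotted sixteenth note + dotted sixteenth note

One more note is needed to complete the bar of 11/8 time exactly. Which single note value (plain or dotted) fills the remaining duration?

eighth note

The bar of 11/8 = 44 thirty-second notes.
Express everything in thirty-second notes: sixteenth note = 2; eighth = 4; eighth = 4; dotted quarter note = 12; sixteenth = 2; eighth note = 4; sixteenth tied to eighth (sixteenth + eighth) = 6; dotted sixteenth note = 3; dotted sixteenth note = 3.
Sum: 2 + 4 + 4 + 12 + 2 + 4 + 6 + 3 + 3 = 40.
Remaining: 44 − 40 = 4 thirty-second notes, which is a eighth note.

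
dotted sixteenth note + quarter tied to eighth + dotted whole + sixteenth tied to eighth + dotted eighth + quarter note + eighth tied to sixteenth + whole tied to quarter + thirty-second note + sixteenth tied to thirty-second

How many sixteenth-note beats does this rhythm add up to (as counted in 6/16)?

One sixteenth-note beat = 2 thirty-second notes.
Convert each value to thirty-second notes: dotted sixteenth note = 3; quarter tied to eighth (quarter + eighth) = 12; dotted whole = 48; sixteenth tied to eighth (sixteenth + eighth) = 6; dotted eighth = 6; quarter note = 8; eighth tied to sixteenth (eighth + sixteenth) = 6; whole tied to quarter (whole + quarter) = 40; thirty-second note = 1; sixteenth tied to thirty-second (sixteenth + thirty-second) = 3.
Altogether 3 + 12 + 48 + 6 + 6 + 8 + 6 + 40 + 1 + 3 = 133.
133 ÷ 2 = 66.5 beats.

66.5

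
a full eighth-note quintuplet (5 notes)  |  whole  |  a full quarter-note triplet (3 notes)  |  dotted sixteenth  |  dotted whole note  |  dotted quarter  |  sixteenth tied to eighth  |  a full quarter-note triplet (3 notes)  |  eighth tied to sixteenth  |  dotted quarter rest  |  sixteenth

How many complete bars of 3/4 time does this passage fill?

7

One bar of 3/4 = 24 thirty-second notes.
In thirty-second notes: a full eighth-note quintuplet (5 notes) (five quintuplet eighths span one half) = 16; whole = 32; a full quarter-note triplet (3 notes) (three triplet quarters span one half) = 16; dotted sixteenth = 3; dotted whole note = 48; dotted quarter = 12; sixteenth tied to eighth (sixteenth + eighth) = 6; a full quarter-note triplet (3 notes) (three triplet quarters span one half) = 16; eighth tied to sixteenth (eighth + sixteenth) = 6; dotted quarter rest = 12; sixteenth = 2.
Total: 16 + 32 + 16 + 3 + 48 + 12 + 6 + 16 + 6 + 12 + 2 = 169.
169 ÷ 24 = 7 complete bars with 1 left over.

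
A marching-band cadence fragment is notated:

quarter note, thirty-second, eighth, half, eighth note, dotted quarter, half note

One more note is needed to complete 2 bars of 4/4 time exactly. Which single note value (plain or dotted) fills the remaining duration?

dotted sixteenth note

2 bars of 4/4 = 64 thirty-second notes.
In thirty-second notes: quarter note = 8; thirty-second = 1; eighth = 4; half = 16; eighth note = 4; dotted quarter = 12; half note = 16.
Sum: 8 + 1 + 4 + 16 + 4 + 12 + 16 = 61.
Remaining: 64 − 61 = 3 thirty-second notes, which is a dotted sixteenth note.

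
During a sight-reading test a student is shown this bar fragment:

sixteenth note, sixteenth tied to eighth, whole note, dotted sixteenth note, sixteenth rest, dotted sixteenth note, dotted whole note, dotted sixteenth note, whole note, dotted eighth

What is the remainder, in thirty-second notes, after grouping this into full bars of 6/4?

One bar of 6/4 = 48 thirty-second notes.
Each duration in thirty-second notes: sixteenth note = 2; sixteenth tied to eighth (sixteenth + eighth) = 6; whole note = 32; dotted sixteenth note = 3; sixteenth rest = 2; dotted sixteenth note = 3; dotted whole note = 48; dotted sixteenth note = 3; whole note = 32; dotted eighth = 6.
Total: 2 + 6 + 32 + 3 + 2 + 3 + 48 + 3 + 32 + 6 = 137.
137 ÷ 48 = 2 complete bars with 41 thirty-second notes remaining.

41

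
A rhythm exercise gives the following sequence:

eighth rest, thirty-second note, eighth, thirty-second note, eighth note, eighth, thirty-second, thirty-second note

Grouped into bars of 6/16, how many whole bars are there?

1

One bar of 6/16 = 12 thirty-second notes.
In thirty-second notes: eighth rest = 4; thirty-second note = 1; eighth = 4; thirty-second note = 1; eighth note = 4; eighth = 4; thirty-second = 1; thirty-second note = 1.
Altogether 4 + 1 + 4 + 1 + 4 + 4 + 1 + 1 = 20.
20 ÷ 12 = 1 complete bar with 8 left over.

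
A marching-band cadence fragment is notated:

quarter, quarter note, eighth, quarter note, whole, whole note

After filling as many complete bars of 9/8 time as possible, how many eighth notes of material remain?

One bar of 9/8 = 9 eighth notes.
Convert each value to eighth notes: quarter = 2; quarter note = 2; eighth = 1; quarter note = 2; whole = 8; whole note = 8.
Adding: 2 + 2 + 1 + 2 + 8 + 8 = 23.
23 ÷ 9 = 2 complete bars with 5 eighth notes remaining.

5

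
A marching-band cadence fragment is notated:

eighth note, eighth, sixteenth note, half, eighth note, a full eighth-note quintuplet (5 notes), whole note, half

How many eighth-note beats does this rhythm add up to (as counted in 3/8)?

One eighth-note beat = 2 sixteenth notes.
Each duration in sixteenth notes: eighth note = 2; eighth = 2; sixteenth note = 1; half = 8; eighth note = 2; a full eighth-note quintuplet (5 notes) (five quintuplet eighths span one half) = 8; whole note = 16; half = 8.
Total: 2 + 2 + 1 + 8 + 2 + 8 + 16 + 8 = 47.
47 ÷ 2 = 23.5 beats.

23.5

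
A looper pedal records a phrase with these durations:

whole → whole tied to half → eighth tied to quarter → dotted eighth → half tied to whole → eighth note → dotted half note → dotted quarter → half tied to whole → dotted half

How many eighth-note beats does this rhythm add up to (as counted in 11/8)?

64.5

One eighth-note beat = 2 sixteenth notes.
Convert each value to sixteenth notes: whole = 16; whole tied to half (whole + half) = 24; eighth tied to quarter (eighth + quarter) = 6; dotted eighth = 3; half tied to whole (half + whole) = 24; eighth note = 2; dotted half note = 12; dotted quarter = 6; half tied to whole (half + whole) = 24; dotted half = 12.
Total: 16 + 24 + 6 + 3 + 24 + 2 + 12 + 6 + 24 + 12 = 129.
129 ÷ 2 = 64.5 beats.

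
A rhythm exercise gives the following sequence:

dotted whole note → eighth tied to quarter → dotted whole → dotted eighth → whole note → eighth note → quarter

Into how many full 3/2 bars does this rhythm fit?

One bar of 3/2 = 24 sixteenth notes.
Each duration in sixteenth notes: dotted whole note = 24; eighth tied to quarter (eighth + quarter) = 6; dotted whole = 24; dotted eighth = 3; whole note = 16; eighth note = 2; quarter = 4.
Altogether 24 + 6 + 24 + 3 + 16 + 2 + 4 = 79.
79 ÷ 24 = 3 complete bars with 7 left over.

3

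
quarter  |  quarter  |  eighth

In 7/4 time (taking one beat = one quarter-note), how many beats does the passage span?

2.5

One quarter-note beat = 2 eighth notes.
Express everything in eighth notes: quarter = 2; quarter = 2; eighth = 1.
Adding: 2 + 2 + 1 = 5.
5 ÷ 2 = 2.5 beats.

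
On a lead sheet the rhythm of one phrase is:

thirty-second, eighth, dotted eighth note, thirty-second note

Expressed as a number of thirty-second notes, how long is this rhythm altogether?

Each duration in thirty-second notes: thirty-second = 1; eighth = 4; dotted eighth note = 6; thirty-second note = 1.
Adding: 1 + 4 + 6 + 1 = 12 thirty-second notes.

12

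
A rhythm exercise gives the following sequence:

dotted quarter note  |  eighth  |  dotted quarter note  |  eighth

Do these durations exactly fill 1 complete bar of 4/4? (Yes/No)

Yes

One bar of 4/4 = 8 eighth notes.
Express everything in eighth notes: dotted quarter note = 3; eighth = 1; dotted quarter note = 3; eighth = 1.
Total: 3 + 1 + 3 + 1 = 8.
8 equals 8, so the answer is Yes.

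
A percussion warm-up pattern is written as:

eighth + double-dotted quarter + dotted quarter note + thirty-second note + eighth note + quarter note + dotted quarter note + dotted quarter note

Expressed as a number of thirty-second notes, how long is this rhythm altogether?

67

Working in thirty-second notes: eighth = 4; double-dotted quarter = 14; dotted quarter note = 12; thirty-second note = 1; eighth note = 4; quarter note = 8; dotted quarter note = 12; dotted quarter note = 12.
Adding: 4 + 14 + 12 + 1 + 4 + 8 + 12 + 12 = 67 thirty-second notes.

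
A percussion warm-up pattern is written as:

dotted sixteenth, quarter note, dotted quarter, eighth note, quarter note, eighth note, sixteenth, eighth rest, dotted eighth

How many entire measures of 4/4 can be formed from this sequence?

One bar of 4/4 = 32 thirty-second notes.
Express everything in thirty-second notes: dotted sixteenth = 3; quarter note = 8; dotted quarter = 12; eighth note = 4; quarter note = 8; eighth note = 4; sixteenth = 2; eighth rest = 4; dotted eighth = 6.
Total: 3 + 8 + 12 + 4 + 8 + 4 + 2 + 4 + 6 = 51.
51 ÷ 32 = 1 complete bar with 19 left over.

1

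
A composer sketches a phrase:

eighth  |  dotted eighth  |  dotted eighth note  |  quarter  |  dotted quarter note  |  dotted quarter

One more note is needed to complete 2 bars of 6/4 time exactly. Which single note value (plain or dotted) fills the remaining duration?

dotted whole note

2 bars of 6/4 = 48 sixteenth notes.
Each duration in sixteenth notes: eighth = 2; dotted eighth = 3; dotted eighth note = 3; quarter = 4; dotted quarter note = 6; dotted quarter = 6.
Total: 2 + 3 + 3 + 4 + 6 + 6 = 24.
Remaining: 48 − 24 = 24 sixteenth notes, which is a dotted whole note.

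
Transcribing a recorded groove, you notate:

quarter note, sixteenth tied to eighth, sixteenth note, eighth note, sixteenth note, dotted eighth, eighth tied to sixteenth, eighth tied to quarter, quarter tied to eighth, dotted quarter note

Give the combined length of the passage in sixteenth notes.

35

In sixteenth notes: quarter note = 4; sixteenth tied to eighth (sixteenth + eighth) = 3; sixteenth note = 1; eighth note = 2; sixteenth note = 1; dotted eighth = 3; eighth tied to sixteenth (eighth + sixteenth) = 3; eighth tied to quarter (eighth + quarter) = 6; quarter tied to eighth (quarter + eighth) = 6; dotted quarter note = 6.
Adding: 4 + 3 + 1 + 2 + 1 + 3 + 3 + 6 + 6 + 6 = 35 sixteenth notes.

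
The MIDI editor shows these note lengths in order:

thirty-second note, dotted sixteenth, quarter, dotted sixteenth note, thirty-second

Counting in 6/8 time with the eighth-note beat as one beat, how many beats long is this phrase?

4

One eighth-note beat = 4 thirty-second notes.
Working in thirty-second notes: thirty-second note = 1; dotted sixteenth = 3; quarter = 8; dotted sixteenth note = 3; thirty-second = 1.
Total: 1 + 3 + 8 + 3 + 1 = 16.
16 ÷ 4 = 4 beats.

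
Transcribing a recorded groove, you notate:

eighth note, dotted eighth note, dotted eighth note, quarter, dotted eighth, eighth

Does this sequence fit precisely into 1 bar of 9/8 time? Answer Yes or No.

One bar of 9/8 = 18 sixteenth notes.
Working in sixteenth notes: eighth note = 2; dotted eighth note = 3; dotted eighth note = 3; quarter = 4; dotted eighth = 3; eighth = 2.
Adding: 2 + 3 + 3 + 4 + 3 + 2 = 17.
17 falls short of 18, so the answer is No.

No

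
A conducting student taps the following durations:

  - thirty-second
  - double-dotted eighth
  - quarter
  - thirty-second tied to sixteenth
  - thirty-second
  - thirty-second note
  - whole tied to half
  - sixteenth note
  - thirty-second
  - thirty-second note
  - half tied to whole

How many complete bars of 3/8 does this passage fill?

One bar of 3/8 = 12 thirty-second notes.
Each duration in thirty-second notes: thirty-second = 1; double-dotted eighth = 7; quarter = 8; thirty-second tied to sixteenth (thirty-second + sixteenth) = 3; thirty-second = 1; thirty-second note = 1; whole tied to half (whole + half) = 48; sixteenth note = 2; thirty-second = 1; thirty-second note = 1; half tied to whole (half + whole) = 48.
Altogether 1 + 7 + 8 + 3 + 1 + 1 + 48 + 2 + 1 + 1 + 48 = 121.
121 ÷ 12 = 10 complete bars with 1 left over.

10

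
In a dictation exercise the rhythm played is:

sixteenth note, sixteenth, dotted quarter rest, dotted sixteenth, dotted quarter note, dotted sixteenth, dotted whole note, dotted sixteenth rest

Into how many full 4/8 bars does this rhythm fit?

One bar of 4/8 = 16 thirty-second notes.
Each duration in thirty-second notes: sixteenth note = 2; sixteenth = 2; dotted quarter rest = 12; dotted sixteenth = 3; dotted quarter note = 12; dotted sixteenth = 3; dotted whole note = 48; dotted sixteenth rest = 3.
Altogether 2 + 2 + 12 + 3 + 12 + 3 + 48 + 3 = 85.
85 ÷ 16 = 5 complete bars with 5 left over.

5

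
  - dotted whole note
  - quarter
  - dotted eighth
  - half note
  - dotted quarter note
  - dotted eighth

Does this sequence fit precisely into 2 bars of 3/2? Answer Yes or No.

Yes

One bar of 3/2 = 24 sixteenth notes, so 2 bars = 48.
Working in sixteenth notes: dotted whole note = 24; quarter = 4; dotted eighth = 3; half note = 8; dotted quarter note = 6; dotted eighth = 3.
Sum: 24 + 4 + 3 + 8 + 6 + 3 = 48.
48 equals 48, so the answer is Yes.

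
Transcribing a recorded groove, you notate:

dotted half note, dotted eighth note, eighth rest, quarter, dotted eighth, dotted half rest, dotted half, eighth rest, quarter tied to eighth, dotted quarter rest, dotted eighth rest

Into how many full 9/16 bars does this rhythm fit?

One bar of 9/16 = 9 sixteenth notes.
Convert each value to sixteenth notes: dotted half note = 12; dotted eighth note = 3; eighth rest = 2; quarter = 4; dotted eighth = 3; dotted half rest = 12; dotted half = 12; eighth rest = 2; quarter tied to eighth (quarter + eighth) = 6; dotted quarter rest = 6; dotted eighth rest = 3.
Altogether 12 + 3 + 2 + 4 + 3 + 12 + 12 + 2 + 6 + 6 + 3 = 65.
65 ÷ 9 = 7 complete bars with 2 left over.

7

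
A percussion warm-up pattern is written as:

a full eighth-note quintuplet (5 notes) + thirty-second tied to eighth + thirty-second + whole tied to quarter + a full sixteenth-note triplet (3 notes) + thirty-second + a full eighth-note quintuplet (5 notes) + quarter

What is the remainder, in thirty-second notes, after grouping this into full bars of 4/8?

11

One bar of 4/8 = 16 thirty-second notes.
Convert each value to thirty-second notes: a full eighth-note quintuplet (5 notes) (five quintuplet eighths span one half) = 16; thirty-second tied to eighth (thirty-second + eighth) = 5; thirty-second = 1; whole tied to quarter (whole + quarter) = 40; a full sixteenth-note triplet (3 notes) (three triplet sixteenths span one eighth) = 4; thirty-second = 1; a full eighth-note quintuplet (5 notes) (five quintuplet eighths span one half) = 16; quarter = 8.
Altogether 16 + 5 + 1 + 40 + 4 + 1 + 16 + 8 = 91.
91 ÷ 16 = 5 complete bars with 11 thirty-second notes remaining.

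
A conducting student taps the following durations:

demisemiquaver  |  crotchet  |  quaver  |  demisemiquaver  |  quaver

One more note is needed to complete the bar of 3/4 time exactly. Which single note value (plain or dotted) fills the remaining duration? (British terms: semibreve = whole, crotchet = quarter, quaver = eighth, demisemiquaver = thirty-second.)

dotted eighth note

The bar of 3/4 = 24 thirty-second notes.
Express everything in thirty-second notes: demisemiquaver = 1; crotchet = 8; quaver = 4; demisemiquaver = 1; quaver = 4.
Total: 1 + 8 + 4 + 1 + 4 = 18.
Remaining: 24 − 18 = 6 thirty-second notes, which is a dotted eighth note.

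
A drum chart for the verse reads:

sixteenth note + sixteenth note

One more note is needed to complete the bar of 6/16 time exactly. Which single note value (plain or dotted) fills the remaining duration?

The bar of 6/16 = 6 sixteenth notes.
In sixteenth notes: sixteenth note = 1; sixteenth note = 1.
Sum: 1 + 1 = 2.
Remaining: 6 − 2 = 4 sixteenth notes, which is a quarter note.

quarter note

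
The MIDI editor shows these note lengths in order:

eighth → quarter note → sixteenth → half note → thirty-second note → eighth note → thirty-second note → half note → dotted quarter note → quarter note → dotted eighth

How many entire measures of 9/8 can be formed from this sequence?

2

One bar of 9/8 = 36 thirty-second notes.
In thirty-second notes: eighth = 4; quarter note = 8; sixteenth = 2; half note = 16; thirty-second note = 1; eighth note = 4; thirty-second note = 1; half note = 16; dotted quarter note = 12; quarter note = 8; dotted eighth = 6.
Total: 4 + 8 + 2 + 16 + 1 + 4 + 1 + 16 + 12 + 8 + 6 = 78.
78 ÷ 36 = 2 complete bars with 6 left over.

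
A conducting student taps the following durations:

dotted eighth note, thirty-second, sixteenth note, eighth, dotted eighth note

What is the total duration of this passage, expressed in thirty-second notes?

In thirty-second notes: dotted eighth note = 6; thirty-second = 1; sixteenth note = 2; eighth = 4; dotted eighth note = 6.
Altogether 6 + 1 + 2 + 4 + 6 = 19 thirty-second notes.

19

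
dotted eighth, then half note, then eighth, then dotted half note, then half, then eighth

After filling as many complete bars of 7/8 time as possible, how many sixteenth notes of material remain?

One bar of 7/8 = 14 sixteenth notes.
Each duration in sixteenth notes: dotted eighth = 3; half note = 8; eighth = 2; dotted half note = 12; half = 8; eighth = 2.
Altogether 3 + 8 + 2 + 12 + 8 + 2 = 35.
35 ÷ 14 = 2 complete bars with 7 sixteenth notes remaining.

7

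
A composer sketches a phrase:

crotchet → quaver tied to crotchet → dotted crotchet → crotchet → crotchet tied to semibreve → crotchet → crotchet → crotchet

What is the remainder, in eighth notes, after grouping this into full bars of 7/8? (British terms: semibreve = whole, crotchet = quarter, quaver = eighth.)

5

One bar of 7/8 = 7 eighth notes.
Working in eighth notes: crotchet = 2; quaver tied to crotchet (quaver + crotchet) = 3; dotted crotchet = 3; crotchet = 2; crotchet tied to semibreve (crotchet + semibreve) = 10; crotchet = 2; crotchet = 2; crotchet = 2.
Sum: 2 + 3 + 3 + 2 + 10 + 2 + 2 + 2 = 26.
26 ÷ 7 = 3 complete bars with 5 eighth notes remaining.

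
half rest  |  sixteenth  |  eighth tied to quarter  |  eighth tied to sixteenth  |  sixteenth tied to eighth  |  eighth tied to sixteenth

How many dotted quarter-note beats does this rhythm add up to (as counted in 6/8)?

One dotted quarter-note beat = 6 sixteenth notes.
Working in sixteenth notes: half rest = 8; sixteenth = 1; eighth tied to quarter (eighth + quarter) = 6; eighth tied to sixteenth (eighth + sixteenth) = 3; sixteenth tied to eighth (sixteenth + eighth) = 3; eighth tied to sixteenth (eighth + sixteenth) = 3.
Sum: 8 + 1 + 6 + 3 + 3 + 3 = 24.
24 ÷ 6 = 4 beats.

4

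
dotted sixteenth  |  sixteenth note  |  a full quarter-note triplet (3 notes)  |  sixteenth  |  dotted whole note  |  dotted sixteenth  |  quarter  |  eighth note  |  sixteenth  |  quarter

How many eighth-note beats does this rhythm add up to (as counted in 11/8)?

24

One eighth-note beat = 4 thirty-second notes.
In thirty-second notes: dotted sixteenth = 3; sixteenth note = 2; a full quarter-note triplet (3 notes) (three triplet quarters span one half) = 16; sixteenth = 2; dotted whole note = 48; dotted sixteenth = 3; quarter = 8; eighth note = 4; sixteenth = 2; quarter = 8.
Adding: 3 + 2 + 16 + 2 + 48 + 3 + 8 + 4 + 2 + 8 = 96.
96 ÷ 4 = 24 beats.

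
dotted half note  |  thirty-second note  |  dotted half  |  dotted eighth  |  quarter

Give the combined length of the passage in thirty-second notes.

63

Working in thirty-second notes: dotted half note = 24; thirty-second note = 1; dotted half = 24; dotted eighth = 6; quarter = 8.
Altogether 24 + 1 + 24 + 6 + 8 = 63 thirty-second notes.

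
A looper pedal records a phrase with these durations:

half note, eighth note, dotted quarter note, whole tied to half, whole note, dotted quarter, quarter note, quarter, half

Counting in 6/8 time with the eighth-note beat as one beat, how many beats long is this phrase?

One eighth-note beat = 2 sixteenth notes.
Working in sixteenth notes: half note = 8; eighth note = 2; dotted quarter note = 6; whole tied to half (whole + half) = 24; whole note = 16; dotted quarter = 6; quarter note = 4; quarter = 4; half = 8.
Altogether 8 + 2 + 6 + 24 + 16 + 6 + 4 + 4 + 8 = 78.
78 ÷ 2 = 39 beats.

39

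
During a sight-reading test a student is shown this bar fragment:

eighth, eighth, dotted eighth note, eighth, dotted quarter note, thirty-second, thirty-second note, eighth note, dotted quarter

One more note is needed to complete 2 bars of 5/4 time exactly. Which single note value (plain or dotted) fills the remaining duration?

whole note

2 bars of 5/4 = 80 thirty-second notes.
Convert each value to thirty-second notes: eighth = 4; eighth = 4; dotted eighth note = 6; eighth = 4; dotted quarter note = 12; thirty-second = 1; thirty-second note = 1; eighth note = 4; dotted quarter = 12.
Total: 4 + 4 + 6 + 4 + 12 + 1 + 1 + 4 + 12 = 48.
Remaining: 80 − 48 = 32 thirty-second notes, which is a whole note.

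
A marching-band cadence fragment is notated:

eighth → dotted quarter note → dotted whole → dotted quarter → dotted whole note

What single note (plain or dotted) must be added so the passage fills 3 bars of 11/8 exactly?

quarter note

3 bars of 11/8 = 33 eighth notes.
Each duration in eighth notes: eighth = 1; dotted quarter note = 3; dotted whole = 12; dotted quarter = 3; dotted whole note = 12.
Sum: 1 + 3 + 12 + 3 + 12 = 31.
Remaining: 33 − 31 = 2 eighth notes, which is a quarter note.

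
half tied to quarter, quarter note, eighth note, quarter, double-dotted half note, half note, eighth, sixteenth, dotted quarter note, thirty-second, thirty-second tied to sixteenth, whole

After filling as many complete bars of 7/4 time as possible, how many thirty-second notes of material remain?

One bar of 7/4 = 56 thirty-second notes.
In thirty-second notes: half tied to quarter (half + quarter) = 24; quarter note = 8; eighth note = 4; quarter = 8; double-dotted half note = 28; half note = 16; eighth = 4; sixteenth = 2; dotted quarter note = 12; thirty-second = 1; thirty-second tied to sixteenth (thirty-second + sixteenth) = 3; whole = 32.
Sum: 24 + 8 + 4 + 8 + 28 + 16 + 4 + 2 + 12 + 1 + 3 + 32 = 142.
142 ÷ 56 = 2 complete bars with 30 thirty-second notes remaining.

30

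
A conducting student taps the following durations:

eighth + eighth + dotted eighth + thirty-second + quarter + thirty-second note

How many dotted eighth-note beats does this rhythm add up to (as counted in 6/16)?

4

One dotted eighth-note beat = 6 thirty-second notes.
Convert each value to thirty-second notes: eighth = 4; eighth = 4; dotted eighth = 6; thirty-second = 1; quarter = 8; thirty-second note = 1.
Altogether 4 + 4 + 6 + 1 + 8 + 1 = 24.
24 ÷ 6 = 4 beats.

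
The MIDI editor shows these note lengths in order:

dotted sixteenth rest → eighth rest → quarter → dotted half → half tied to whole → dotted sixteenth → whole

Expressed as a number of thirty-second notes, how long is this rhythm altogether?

Each duration in thirty-second notes: dotted sixteenth rest = 3; eighth rest = 4; quarter = 8; dotted half = 24; half tied to whole (half + whole) = 48; dotted sixteenth = 3; whole = 32.
Altogether 3 + 4 + 8 + 24 + 48 + 3 + 32 = 122 thirty-second notes.

122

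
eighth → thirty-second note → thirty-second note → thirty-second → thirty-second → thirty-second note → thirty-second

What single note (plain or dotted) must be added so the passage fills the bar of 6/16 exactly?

sixteenth note

The bar of 6/16 = 12 thirty-second notes.
Convert each value to thirty-second notes: eighth = 4; thirty-second note = 1; thirty-second note = 1; thirty-second = 1; thirty-second = 1; thirty-second note = 1; thirty-second = 1.
Total: 4 + 1 + 1 + 1 + 1 + 1 + 1 = 10.
Remaining: 12 − 10 = 2 thirty-second notes, which is a sixteenth note.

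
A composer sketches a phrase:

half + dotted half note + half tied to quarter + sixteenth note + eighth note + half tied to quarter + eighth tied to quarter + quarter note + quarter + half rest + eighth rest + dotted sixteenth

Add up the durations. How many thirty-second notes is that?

145

Working in thirty-second notes: half = 16; dotted half note = 24; half tied to quarter (half + quarter) = 24; sixteenth note = 2; eighth note = 4; half tied to quarter (half + quarter) = 24; eighth tied to quarter (eighth + quarter) = 12; quarter note = 8; quarter = 8; half rest = 16; eighth rest = 4; dotted sixteenth = 3.
Sum: 16 + 24 + 24 + 2 + 4 + 24 + 12 + 8 + 8 + 16 + 4 + 3 = 145 thirty-second notes.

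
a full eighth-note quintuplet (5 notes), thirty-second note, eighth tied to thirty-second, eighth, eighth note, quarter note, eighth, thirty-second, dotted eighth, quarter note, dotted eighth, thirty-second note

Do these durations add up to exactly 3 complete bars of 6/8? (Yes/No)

One bar of 6/8 = 24 thirty-second notes, so 3 bars = 72.
In thirty-second notes: a full eighth-note quintuplet (5 notes) (five quintuplet eighths span one half) = 16; thirty-second note = 1; eighth tied to thirty-second (eighth + thirty-second) = 5; eighth = 4; eighth note = 4; quarter note = 8; eighth = 4; thirty-second = 1; dotted eighth = 6; quarter note = 8; dotted eighth = 6; thirty-second note = 1.
Adding: 16 + 1 + 5 + 4 + 4 + 8 + 4 + 1 + 6 + 8 + 6 + 1 = 64.
64 falls short of 72, so the answer is No.

No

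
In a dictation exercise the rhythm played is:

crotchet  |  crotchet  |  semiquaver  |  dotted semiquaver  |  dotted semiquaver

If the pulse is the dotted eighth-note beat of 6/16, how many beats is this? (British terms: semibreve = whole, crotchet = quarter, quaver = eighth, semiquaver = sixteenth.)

4

One dotted eighth-note beat = 6 thirty-second notes.
Express everything in thirty-second notes: crotchet = 8; crotchet = 8; semiquaver = 2; dotted semiquaver = 3; dotted semiquaver = 3.
Altogether 8 + 8 + 2 + 3 + 3 = 24.
24 ÷ 6 = 4 beats.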